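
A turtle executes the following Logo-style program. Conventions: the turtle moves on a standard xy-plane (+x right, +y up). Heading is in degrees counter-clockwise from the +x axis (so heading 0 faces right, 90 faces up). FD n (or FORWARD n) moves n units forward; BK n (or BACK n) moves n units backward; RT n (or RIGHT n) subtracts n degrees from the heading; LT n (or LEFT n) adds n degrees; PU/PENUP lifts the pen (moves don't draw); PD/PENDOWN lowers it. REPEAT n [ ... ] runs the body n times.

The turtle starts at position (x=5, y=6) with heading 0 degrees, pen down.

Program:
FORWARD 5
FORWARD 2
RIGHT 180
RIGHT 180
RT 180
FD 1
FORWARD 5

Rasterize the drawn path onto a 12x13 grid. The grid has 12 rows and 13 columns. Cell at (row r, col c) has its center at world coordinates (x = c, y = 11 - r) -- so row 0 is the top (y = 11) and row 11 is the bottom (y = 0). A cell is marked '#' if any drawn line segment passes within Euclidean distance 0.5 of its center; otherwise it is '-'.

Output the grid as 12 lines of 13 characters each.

Segment 0: (5,6) -> (10,6)
Segment 1: (10,6) -> (12,6)
Segment 2: (12,6) -> (11,6)
Segment 3: (11,6) -> (6,6)

Answer: -------------
-------------
-------------
-------------
-------------
-----########
-------------
-------------
-------------
-------------
-------------
-------------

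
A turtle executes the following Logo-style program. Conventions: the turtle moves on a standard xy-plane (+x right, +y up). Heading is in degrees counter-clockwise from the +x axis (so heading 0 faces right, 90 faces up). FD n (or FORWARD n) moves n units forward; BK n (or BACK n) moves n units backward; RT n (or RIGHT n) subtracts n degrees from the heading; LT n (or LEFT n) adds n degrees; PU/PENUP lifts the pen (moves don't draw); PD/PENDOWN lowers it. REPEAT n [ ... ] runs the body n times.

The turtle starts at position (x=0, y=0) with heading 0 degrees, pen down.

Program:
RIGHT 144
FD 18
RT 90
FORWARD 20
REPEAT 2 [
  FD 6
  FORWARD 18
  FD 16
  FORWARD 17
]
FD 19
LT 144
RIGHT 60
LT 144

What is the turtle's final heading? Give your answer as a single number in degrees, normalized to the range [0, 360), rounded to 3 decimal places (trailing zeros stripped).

Answer: 354

Derivation:
Executing turtle program step by step:
Start: pos=(0,0), heading=0, pen down
RT 144: heading 0 -> 216
FD 18: (0,0) -> (-14.562,-10.58) [heading=216, draw]
RT 90: heading 216 -> 126
FD 20: (-14.562,-10.58) -> (-26.318,5.6) [heading=126, draw]
REPEAT 2 [
  -- iteration 1/2 --
  FD 6: (-26.318,5.6) -> (-29.845,10.454) [heading=126, draw]
  FD 18: (-29.845,10.454) -> (-40.425,25.017) [heading=126, draw]
  FD 16: (-40.425,25.017) -> (-49.829,37.961) [heading=126, draw]
  FD 17: (-49.829,37.961) -> (-59.822,51.714) [heading=126, draw]
  -- iteration 2/2 --
  FD 6: (-59.822,51.714) -> (-63.348,56.568) [heading=126, draw]
  FD 18: (-63.348,56.568) -> (-73.929,71.131) [heading=126, draw]
  FD 16: (-73.929,71.131) -> (-83.333,84.075) [heading=126, draw]
  FD 17: (-83.333,84.075) -> (-93.326,97.828) [heading=126, draw]
]
FD 19: (-93.326,97.828) -> (-104.493,113.199) [heading=126, draw]
LT 144: heading 126 -> 270
RT 60: heading 270 -> 210
LT 144: heading 210 -> 354
Final: pos=(-104.493,113.199), heading=354, 11 segment(s) drawn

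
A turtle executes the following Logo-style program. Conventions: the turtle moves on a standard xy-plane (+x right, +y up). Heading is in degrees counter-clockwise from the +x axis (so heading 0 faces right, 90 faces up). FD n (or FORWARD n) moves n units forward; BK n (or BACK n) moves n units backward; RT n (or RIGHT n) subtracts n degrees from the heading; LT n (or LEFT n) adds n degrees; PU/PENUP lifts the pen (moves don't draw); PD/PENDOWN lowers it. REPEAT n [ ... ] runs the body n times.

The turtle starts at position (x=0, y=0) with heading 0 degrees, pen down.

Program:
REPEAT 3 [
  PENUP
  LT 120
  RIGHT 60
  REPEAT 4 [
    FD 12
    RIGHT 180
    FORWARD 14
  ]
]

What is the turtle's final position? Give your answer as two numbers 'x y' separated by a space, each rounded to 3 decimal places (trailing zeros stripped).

Answer: 0 0

Derivation:
Executing turtle program step by step:
Start: pos=(0,0), heading=0, pen down
REPEAT 3 [
  -- iteration 1/3 --
  PU: pen up
  LT 120: heading 0 -> 120
  RT 60: heading 120 -> 60
  REPEAT 4 [
    -- iteration 1/4 --
    FD 12: (0,0) -> (6,10.392) [heading=60, move]
    RT 180: heading 60 -> 240
    FD 14: (6,10.392) -> (-1,-1.732) [heading=240, move]
    -- iteration 2/4 --
    FD 12: (-1,-1.732) -> (-7,-12.124) [heading=240, move]
    RT 180: heading 240 -> 60
    FD 14: (-7,-12.124) -> (0,0) [heading=60, move]
    -- iteration 3/4 --
    FD 12: (0,0) -> (6,10.392) [heading=60, move]
    RT 180: heading 60 -> 240
    FD 14: (6,10.392) -> (-1,-1.732) [heading=240, move]
    -- iteration 4/4 --
    FD 12: (-1,-1.732) -> (-7,-12.124) [heading=240, move]
    RT 180: heading 240 -> 60
    FD 14: (-7,-12.124) -> (0,0) [heading=60, move]
  ]
  -- iteration 2/3 --
  PU: pen up
  LT 120: heading 60 -> 180
  RT 60: heading 180 -> 120
  REPEAT 4 [
    -- iteration 1/4 --
    FD 12: (0,0) -> (-6,10.392) [heading=120, move]
    RT 180: heading 120 -> 300
    FD 14: (-6,10.392) -> (1,-1.732) [heading=300, move]
    -- iteration 2/4 --
    FD 12: (1,-1.732) -> (7,-12.124) [heading=300, move]
    RT 180: heading 300 -> 120
    FD 14: (7,-12.124) -> (0,0) [heading=120, move]
    -- iteration 3/4 --
    FD 12: (0,0) -> (-6,10.392) [heading=120, move]
    RT 180: heading 120 -> 300
    FD 14: (-6,10.392) -> (1,-1.732) [heading=300, move]
    -- iteration 4/4 --
    FD 12: (1,-1.732) -> (7,-12.124) [heading=300, move]
    RT 180: heading 300 -> 120
    FD 14: (7,-12.124) -> (0,0) [heading=120, move]
  ]
  -- iteration 3/3 --
  PU: pen up
  LT 120: heading 120 -> 240
  RT 60: heading 240 -> 180
  REPEAT 4 [
    -- iteration 1/4 --
    FD 12: (0,0) -> (-12,0) [heading=180, move]
    RT 180: heading 180 -> 0
    FD 14: (-12,0) -> (2,0) [heading=0, move]
    -- iteration 2/4 --
    FD 12: (2,0) -> (14,0) [heading=0, move]
    RT 180: heading 0 -> 180
    FD 14: (14,0) -> (0,0) [heading=180, move]
    -- iteration 3/4 --
    FD 12: (0,0) -> (-12,0) [heading=180, move]
    RT 180: heading 180 -> 0
    FD 14: (-12,0) -> (2,0) [heading=0, move]
    -- iteration 4/4 --
    FD 12: (2,0) -> (14,0) [heading=0, move]
    RT 180: heading 0 -> 180
    FD 14: (14,0) -> (0,0) [heading=180, move]
  ]
]
Final: pos=(0,0), heading=180, 0 segment(s) drawn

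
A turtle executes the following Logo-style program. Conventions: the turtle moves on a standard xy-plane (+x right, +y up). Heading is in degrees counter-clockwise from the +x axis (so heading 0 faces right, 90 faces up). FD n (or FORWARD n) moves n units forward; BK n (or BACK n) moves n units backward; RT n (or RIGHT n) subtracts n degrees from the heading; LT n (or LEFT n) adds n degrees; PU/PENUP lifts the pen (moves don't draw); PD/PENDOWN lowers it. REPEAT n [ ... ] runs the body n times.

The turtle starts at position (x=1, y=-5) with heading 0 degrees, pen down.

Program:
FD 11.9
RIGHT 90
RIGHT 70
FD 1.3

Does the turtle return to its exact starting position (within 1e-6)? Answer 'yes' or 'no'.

Executing turtle program step by step:
Start: pos=(1,-5), heading=0, pen down
FD 11.9: (1,-5) -> (12.9,-5) [heading=0, draw]
RT 90: heading 0 -> 270
RT 70: heading 270 -> 200
FD 1.3: (12.9,-5) -> (11.678,-5.445) [heading=200, draw]
Final: pos=(11.678,-5.445), heading=200, 2 segment(s) drawn

Start position: (1, -5)
Final position: (11.678, -5.445)
Distance = 10.688; >= 1e-6 -> NOT closed

Answer: no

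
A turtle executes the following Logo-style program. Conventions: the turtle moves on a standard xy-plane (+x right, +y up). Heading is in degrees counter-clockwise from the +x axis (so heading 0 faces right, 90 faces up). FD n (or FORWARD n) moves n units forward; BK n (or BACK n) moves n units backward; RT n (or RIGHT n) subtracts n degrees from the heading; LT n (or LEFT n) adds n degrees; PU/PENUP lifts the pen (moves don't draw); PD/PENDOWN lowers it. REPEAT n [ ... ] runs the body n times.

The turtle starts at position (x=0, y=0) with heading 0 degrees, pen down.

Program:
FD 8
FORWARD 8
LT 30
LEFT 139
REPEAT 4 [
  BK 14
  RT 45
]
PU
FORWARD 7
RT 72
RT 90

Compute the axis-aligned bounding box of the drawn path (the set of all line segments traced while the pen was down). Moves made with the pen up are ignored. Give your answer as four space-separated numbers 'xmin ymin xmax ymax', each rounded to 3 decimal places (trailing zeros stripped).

Executing turtle program step by step:
Start: pos=(0,0), heading=0, pen down
FD 8: (0,0) -> (8,0) [heading=0, draw]
FD 8: (8,0) -> (16,0) [heading=0, draw]
LT 30: heading 0 -> 30
LT 139: heading 30 -> 169
REPEAT 4 [
  -- iteration 1/4 --
  BK 14: (16,0) -> (29.743,-2.671) [heading=169, draw]
  RT 45: heading 169 -> 124
  -- iteration 2/4 --
  BK 14: (29.743,-2.671) -> (37.571,-14.278) [heading=124, draw]
  RT 45: heading 124 -> 79
  -- iteration 3/4 --
  BK 14: (37.571,-14.278) -> (34.9,-28.021) [heading=79, draw]
  RT 45: heading 79 -> 34
  -- iteration 4/4 --
  BK 14: (34.9,-28.021) -> (23.294,-35.849) [heading=34, draw]
  RT 45: heading 34 -> 349
]
PU: pen up
FD 7: (23.294,-35.849) -> (30.165,-37.185) [heading=349, move]
RT 72: heading 349 -> 277
RT 90: heading 277 -> 187
Final: pos=(30.165,-37.185), heading=187, 6 segment(s) drawn

Segment endpoints: x in {0, 8, 16, 23.294, 29.743, 34.9, 37.571}, y in {-35.849, -28.021, -14.278, -2.671, 0}
xmin=0, ymin=-35.849, xmax=37.571, ymax=0

Answer: 0 -35.849 37.571 0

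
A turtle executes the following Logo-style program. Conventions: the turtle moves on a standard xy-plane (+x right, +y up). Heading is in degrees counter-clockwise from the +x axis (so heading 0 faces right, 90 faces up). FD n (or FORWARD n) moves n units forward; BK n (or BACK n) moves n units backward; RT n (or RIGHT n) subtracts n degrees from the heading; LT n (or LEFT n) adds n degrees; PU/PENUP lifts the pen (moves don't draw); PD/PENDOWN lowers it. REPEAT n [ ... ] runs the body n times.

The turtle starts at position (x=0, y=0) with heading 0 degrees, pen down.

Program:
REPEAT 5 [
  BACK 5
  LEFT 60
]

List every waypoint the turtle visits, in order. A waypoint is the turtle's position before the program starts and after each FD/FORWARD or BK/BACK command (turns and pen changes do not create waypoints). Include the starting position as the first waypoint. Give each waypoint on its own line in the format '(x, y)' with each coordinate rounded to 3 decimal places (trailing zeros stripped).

Answer: (0, 0)
(-5, 0)
(-7.5, -4.33)
(-5, -8.66)
(0, -8.66)
(2.5, -4.33)

Derivation:
Executing turtle program step by step:
Start: pos=(0,0), heading=0, pen down
REPEAT 5 [
  -- iteration 1/5 --
  BK 5: (0,0) -> (-5,0) [heading=0, draw]
  LT 60: heading 0 -> 60
  -- iteration 2/5 --
  BK 5: (-5,0) -> (-7.5,-4.33) [heading=60, draw]
  LT 60: heading 60 -> 120
  -- iteration 3/5 --
  BK 5: (-7.5,-4.33) -> (-5,-8.66) [heading=120, draw]
  LT 60: heading 120 -> 180
  -- iteration 4/5 --
  BK 5: (-5,-8.66) -> (0,-8.66) [heading=180, draw]
  LT 60: heading 180 -> 240
  -- iteration 5/5 --
  BK 5: (0,-8.66) -> (2.5,-4.33) [heading=240, draw]
  LT 60: heading 240 -> 300
]
Final: pos=(2.5,-4.33), heading=300, 5 segment(s) drawn
Waypoints (6 total):
(0, 0)
(-5, 0)
(-7.5, -4.33)
(-5, -8.66)
(0, -8.66)
(2.5, -4.33)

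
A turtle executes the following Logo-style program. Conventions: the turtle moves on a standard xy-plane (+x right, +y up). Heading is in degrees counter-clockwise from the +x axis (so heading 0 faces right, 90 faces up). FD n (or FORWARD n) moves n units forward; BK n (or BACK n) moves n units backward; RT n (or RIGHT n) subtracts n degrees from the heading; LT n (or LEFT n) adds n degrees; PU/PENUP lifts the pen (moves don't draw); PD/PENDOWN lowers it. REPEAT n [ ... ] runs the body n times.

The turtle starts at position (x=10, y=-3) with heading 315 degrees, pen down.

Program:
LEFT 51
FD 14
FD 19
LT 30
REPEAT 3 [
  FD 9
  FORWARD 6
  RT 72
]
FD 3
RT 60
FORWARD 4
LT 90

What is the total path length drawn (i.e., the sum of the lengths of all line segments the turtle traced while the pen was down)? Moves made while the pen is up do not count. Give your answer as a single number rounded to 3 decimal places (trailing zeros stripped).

Answer: 85

Derivation:
Executing turtle program step by step:
Start: pos=(10,-3), heading=315, pen down
LT 51: heading 315 -> 6
FD 14: (10,-3) -> (23.923,-1.537) [heading=6, draw]
FD 19: (23.923,-1.537) -> (42.819,0.449) [heading=6, draw]
LT 30: heading 6 -> 36
REPEAT 3 [
  -- iteration 1/3 --
  FD 9: (42.819,0.449) -> (50.1,5.74) [heading=36, draw]
  FD 6: (50.1,5.74) -> (54.954,9.266) [heading=36, draw]
  RT 72: heading 36 -> 324
  -- iteration 2/3 --
  FD 9: (54.954,9.266) -> (62.236,3.976) [heading=324, draw]
  FD 6: (62.236,3.976) -> (67.09,0.449) [heading=324, draw]
  RT 72: heading 324 -> 252
  -- iteration 3/3 --
  FD 9: (67.09,0.449) -> (64.309,-8.11) [heading=252, draw]
  FD 6: (64.309,-8.11) -> (62.454,-13.816) [heading=252, draw]
  RT 72: heading 252 -> 180
]
FD 3: (62.454,-13.816) -> (59.454,-13.816) [heading=180, draw]
RT 60: heading 180 -> 120
FD 4: (59.454,-13.816) -> (57.454,-10.352) [heading=120, draw]
LT 90: heading 120 -> 210
Final: pos=(57.454,-10.352), heading=210, 10 segment(s) drawn

Segment lengths:
  seg 1: (10,-3) -> (23.923,-1.537), length = 14
  seg 2: (23.923,-1.537) -> (42.819,0.449), length = 19
  seg 3: (42.819,0.449) -> (50.1,5.74), length = 9
  seg 4: (50.1,5.74) -> (54.954,9.266), length = 6
  seg 5: (54.954,9.266) -> (62.236,3.976), length = 9
  seg 6: (62.236,3.976) -> (67.09,0.449), length = 6
  seg 7: (67.09,0.449) -> (64.309,-8.11), length = 9
  seg 8: (64.309,-8.11) -> (62.454,-13.816), length = 6
  seg 9: (62.454,-13.816) -> (59.454,-13.816), length = 3
  seg 10: (59.454,-13.816) -> (57.454,-10.352), length = 4
Total = 85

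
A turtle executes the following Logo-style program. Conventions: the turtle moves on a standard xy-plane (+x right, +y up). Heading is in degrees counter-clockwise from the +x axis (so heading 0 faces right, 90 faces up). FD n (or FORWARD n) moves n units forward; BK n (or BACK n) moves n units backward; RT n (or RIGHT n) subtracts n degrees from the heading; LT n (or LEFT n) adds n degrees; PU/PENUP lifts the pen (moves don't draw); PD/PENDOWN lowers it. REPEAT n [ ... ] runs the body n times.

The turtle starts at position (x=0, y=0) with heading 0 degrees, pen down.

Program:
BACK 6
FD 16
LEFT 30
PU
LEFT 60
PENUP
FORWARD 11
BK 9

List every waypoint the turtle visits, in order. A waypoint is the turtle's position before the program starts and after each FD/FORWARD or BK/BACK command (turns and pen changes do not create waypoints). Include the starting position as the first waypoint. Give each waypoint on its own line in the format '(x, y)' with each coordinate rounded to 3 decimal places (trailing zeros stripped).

Executing turtle program step by step:
Start: pos=(0,0), heading=0, pen down
BK 6: (0,0) -> (-6,0) [heading=0, draw]
FD 16: (-6,0) -> (10,0) [heading=0, draw]
LT 30: heading 0 -> 30
PU: pen up
LT 60: heading 30 -> 90
PU: pen up
FD 11: (10,0) -> (10,11) [heading=90, move]
BK 9: (10,11) -> (10,2) [heading=90, move]
Final: pos=(10,2), heading=90, 2 segment(s) drawn
Waypoints (5 total):
(0, 0)
(-6, 0)
(10, 0)
(10, 11)
(10, 2)

Answer: (0, 0)
(-6, 0)
(10, 0)
(10, 11)
(10, 2)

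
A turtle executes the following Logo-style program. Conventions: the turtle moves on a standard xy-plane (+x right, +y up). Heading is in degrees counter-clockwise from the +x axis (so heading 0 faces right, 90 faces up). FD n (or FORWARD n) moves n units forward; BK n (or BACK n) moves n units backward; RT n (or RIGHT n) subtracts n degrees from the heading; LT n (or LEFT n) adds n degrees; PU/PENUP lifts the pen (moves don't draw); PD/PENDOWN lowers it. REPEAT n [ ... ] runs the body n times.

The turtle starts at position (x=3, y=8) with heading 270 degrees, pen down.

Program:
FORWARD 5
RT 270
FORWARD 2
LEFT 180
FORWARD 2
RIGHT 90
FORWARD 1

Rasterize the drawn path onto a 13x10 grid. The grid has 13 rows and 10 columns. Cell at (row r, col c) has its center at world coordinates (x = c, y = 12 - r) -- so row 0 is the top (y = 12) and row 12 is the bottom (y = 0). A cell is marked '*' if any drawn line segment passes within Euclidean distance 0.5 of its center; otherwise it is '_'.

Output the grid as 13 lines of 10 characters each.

Answer: __________
__________
__________
__________
___*______
___*______
___*______
___*______
___*______
___***____
__________
__________
__________

Derivation:
Segment 0: (3,8) -> (3,3)
Segment 1: (3,3) -> (5,3)
Segment 2: (5,3) -> (3,3)
Segment 3: (3,3) -> (3,4)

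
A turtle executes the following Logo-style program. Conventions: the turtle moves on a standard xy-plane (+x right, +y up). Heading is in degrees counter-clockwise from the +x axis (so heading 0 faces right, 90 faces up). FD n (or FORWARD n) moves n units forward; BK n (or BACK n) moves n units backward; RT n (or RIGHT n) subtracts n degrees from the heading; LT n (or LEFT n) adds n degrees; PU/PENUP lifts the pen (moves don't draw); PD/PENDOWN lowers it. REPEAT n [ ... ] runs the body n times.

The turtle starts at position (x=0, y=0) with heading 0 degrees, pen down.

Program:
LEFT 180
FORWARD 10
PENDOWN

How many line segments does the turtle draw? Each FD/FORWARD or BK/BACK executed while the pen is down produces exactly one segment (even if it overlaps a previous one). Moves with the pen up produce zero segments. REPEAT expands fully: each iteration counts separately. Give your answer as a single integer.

Answer: 1

Derivation:
Executing turtle program step by step:
Start: pos=(0,0), heading=0, pen down
LT 180: heading 0 -> 180
FD 10: (0,0) -> (-10,0) [heading=180, draw]
PD: pen down
Final: pos=(-10,0), heading=180, 1 segment(s) drawn
Segments drawn: 1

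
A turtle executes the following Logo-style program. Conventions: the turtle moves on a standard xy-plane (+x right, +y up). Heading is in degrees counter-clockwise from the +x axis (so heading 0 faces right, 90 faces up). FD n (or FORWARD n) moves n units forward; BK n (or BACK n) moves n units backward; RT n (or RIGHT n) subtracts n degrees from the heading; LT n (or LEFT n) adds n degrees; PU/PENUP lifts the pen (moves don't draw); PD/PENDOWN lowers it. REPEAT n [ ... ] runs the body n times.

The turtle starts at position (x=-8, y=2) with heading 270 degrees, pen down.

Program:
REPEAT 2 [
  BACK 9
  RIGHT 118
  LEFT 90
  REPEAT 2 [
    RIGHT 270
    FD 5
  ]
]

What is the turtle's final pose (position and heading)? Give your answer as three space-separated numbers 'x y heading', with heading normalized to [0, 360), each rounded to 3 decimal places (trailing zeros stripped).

Executing turtle program step by step:
Start: pos=(-8,2), heading=270, pen down
REPEAT 2 [
  -- iteration 1/2 --
  BK 9: (-8,2) -> (-8,11) [heading=270, draw]
  RT 118: heading 270 -> 152
  LT 90: heading 152 -> 242
  REPEAT 2 [
    -- iteration 1/2 --
    RT 270: heading 242 -> 332
    FD 5: (-8,11) -> (-3.585,8.653) [heading=332, draw]
    -- iteration 2/2 --
    RT 270: heading 332 -> 62
    FD 5: (-3.585,8.653) -> (-1.238,13.067) [heading=62, draw]
  ]
  -- iteration 2/2 --
  BK 9: (-1.238,13.067) -> (-5.463,5.121) [heading=62, draw]
  RT 118: heading 62 -> 304
  LT 90: heading 304 -> 34
  REPEAT 2 [
    -- iteration 1/2 --
    RT 270: heading 34 -> 124
    FD 5: (-5.463,5.121) -> (-8.259,9.266) [heading=124, draw]
    -- iteration 2/2 --
    RT 270: heading 124 -> 214
    FD 5: (-8.259,9.266) -> (-12.404,6.47) [heading=214, draw]
  ]
]
Final: pos=(-12.404,6.47), heading=214, 6 segment(s) drawn

Answer: -12.404 6.47 214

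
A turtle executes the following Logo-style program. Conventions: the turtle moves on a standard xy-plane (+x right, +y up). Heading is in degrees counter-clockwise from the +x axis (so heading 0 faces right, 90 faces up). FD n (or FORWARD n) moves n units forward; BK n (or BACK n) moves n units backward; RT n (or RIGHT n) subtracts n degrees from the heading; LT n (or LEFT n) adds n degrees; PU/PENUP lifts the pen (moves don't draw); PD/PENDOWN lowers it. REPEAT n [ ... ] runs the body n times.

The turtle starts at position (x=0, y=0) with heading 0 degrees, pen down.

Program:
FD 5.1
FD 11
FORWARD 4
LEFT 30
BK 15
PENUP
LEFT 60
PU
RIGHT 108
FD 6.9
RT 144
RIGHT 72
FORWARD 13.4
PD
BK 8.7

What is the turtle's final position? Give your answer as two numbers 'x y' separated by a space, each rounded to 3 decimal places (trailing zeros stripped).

Answer: 10.909 -5.83

Derivation:
Executing turtle program step by step:
Start: pos=(0,0), heading=0, pen down
FD 5.1: (0,0) -> (5.1,0) [heading=0, draw]
FD 11: (5.1,0) -> (16.1,0) [heading=0, draw]
FD 4: (16.1,0) -> (20.1,0) [heading=0, draw]
LT 30: heading 0 -> 30
BK 15: (20.1,0) -> (7.11,-7.5) [heading=30, draw]
PU: pen up
LT 60: heading 30 -> 90
PU: pen up
RT 108: heading 90 -> 342
FD 6.9: (7.11,-7.5) -> (13.672,-9.632) [heading=342, move]
RT 144: heading 342 -> 198
RT 72: heading 198 -> 126
FD 13.4: (13.672,-9.632) -> (5.796,1.209) [heading=126, move]
PD: pen down
BK 8.7: (5.796,1.209) -> (10.909,-5.83) [heading=126, draw]
Final: pos=(10.909,-5.83), heading=126, 5 segment(s) drawn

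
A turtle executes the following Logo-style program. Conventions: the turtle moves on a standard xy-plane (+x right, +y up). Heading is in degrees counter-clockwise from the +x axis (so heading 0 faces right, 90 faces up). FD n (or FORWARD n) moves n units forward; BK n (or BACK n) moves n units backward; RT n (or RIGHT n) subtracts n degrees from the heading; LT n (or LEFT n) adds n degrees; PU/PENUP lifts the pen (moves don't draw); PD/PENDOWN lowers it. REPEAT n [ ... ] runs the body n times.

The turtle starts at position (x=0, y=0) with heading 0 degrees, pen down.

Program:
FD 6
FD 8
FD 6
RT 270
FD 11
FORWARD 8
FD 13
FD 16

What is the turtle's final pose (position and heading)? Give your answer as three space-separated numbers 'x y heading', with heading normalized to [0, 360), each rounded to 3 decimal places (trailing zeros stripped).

Executing turtle program step by step:
Start: pos=(0,0), heading=0, pen down
FD 6: (0,0) -> (6,0) [heading=0, draw]
FD 8: (6,0) -> (14,0) [heading=0, draw]
FD 6: (14,0) -> (20,0) [heading=0, draw]
RT 270: heading 0 -> 90
FD 11: (20,0) -> (20,11) [heading=90, draw]
FD 8: (20,11) -> (20,19) [heading=90, draw]
FD 13: (20,19) -> (20,32) [heading=90, draw]
FD 16: (20,32) -> (20,48) [heading=90, draw]
Final: pos=(20,48), heading=90, 7 segment(s) drawn

Answer: 20 48 90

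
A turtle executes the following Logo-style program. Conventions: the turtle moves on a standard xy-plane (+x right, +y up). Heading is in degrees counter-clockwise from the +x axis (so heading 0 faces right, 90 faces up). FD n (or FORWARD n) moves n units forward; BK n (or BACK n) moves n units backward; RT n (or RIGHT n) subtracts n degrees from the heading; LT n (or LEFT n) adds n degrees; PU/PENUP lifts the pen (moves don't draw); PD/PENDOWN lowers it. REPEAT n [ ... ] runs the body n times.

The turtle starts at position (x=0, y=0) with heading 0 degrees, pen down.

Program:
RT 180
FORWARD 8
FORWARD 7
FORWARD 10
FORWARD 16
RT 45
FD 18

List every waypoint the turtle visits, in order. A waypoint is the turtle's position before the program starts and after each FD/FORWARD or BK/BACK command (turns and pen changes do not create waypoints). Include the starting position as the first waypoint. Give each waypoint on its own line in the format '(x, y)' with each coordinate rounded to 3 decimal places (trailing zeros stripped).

Executing turtle program step by step:
Start: pos=(0,0), heading=0, pen down
RT 180: heading 0 -> 180
FD 8: (0,0) -> (-8,0) [heading=180, draw]
FD 7: (-8,0) -> (-15,0) [heading=180, draw]
FD 10: (-15,0) -> (-25,0) [heading=180, draw]
FD 16: (-25,0) -> (-41,0) [heading=180, draw]
RT 45: heading 180 -> 135
FD 18: (-41,0) -> (-53.728,12.728) [heading=135, draw]
Final: pos=(-53.728,12.728), heading=135, 5 segment(s) drawn
Waypoints (6 total):
(0, 0)
(-8, 0)
(-15, 0)
(-25, 0)
(-41, 0)
(-53.728, 12.728)

Answer: (0, 0)
(-8, 0)
(-15, 0)
(-25, 0)
(-41, 0)
(-53.728, 12.728)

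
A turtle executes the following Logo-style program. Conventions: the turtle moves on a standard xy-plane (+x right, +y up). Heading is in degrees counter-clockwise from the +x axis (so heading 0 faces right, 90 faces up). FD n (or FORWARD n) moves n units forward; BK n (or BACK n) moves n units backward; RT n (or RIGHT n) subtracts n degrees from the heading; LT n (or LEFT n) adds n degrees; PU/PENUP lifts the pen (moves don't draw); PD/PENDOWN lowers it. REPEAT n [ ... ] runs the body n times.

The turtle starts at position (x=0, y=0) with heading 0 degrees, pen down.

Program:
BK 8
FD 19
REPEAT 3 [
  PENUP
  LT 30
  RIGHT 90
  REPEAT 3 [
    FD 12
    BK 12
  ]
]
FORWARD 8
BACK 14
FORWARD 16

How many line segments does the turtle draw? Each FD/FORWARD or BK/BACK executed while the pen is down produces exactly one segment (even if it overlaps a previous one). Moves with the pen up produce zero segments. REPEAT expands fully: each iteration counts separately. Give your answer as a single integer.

Executing turtle program step by step:
Start: pos=(0,0), heading=0, pen down
BK 8: (0,0) -> (-8,0) [heading=0, draw]
FD 19: (-8,0) -> (11,0) [heading=0, draw]
REPEAT 3 [
  -- iteration 1/3 --
  PU: pen up
  LT 30: heading 0 -> 30
  RT 90: heading 30 -> 300
  REPEAT 3 [
    -- iteration 1/3 --
    FD 12: (11,0) -> (17,-10.392) [heading=300, move]
    BK 12: (17,-10.392) -> (11,0) [heading=300, move]
    -- iteration 2/3 --
    FD 12: (11,0) -> (17,-10.392) [heading=300, move]
    BK 12: (17,-10.392) -> (11,0) [heading=300, move]
    -- iteration 3/3 --
    FD 12: (11,0) -> (17,-10.392) [heading=300, move]
    BK 12: (17,-10.392) -> (11,0) [heading=300, move]
  ]
  -- iteration 2/3 --
  PU: pen up
  LT 30: heading 300 -> 330
  RT 90: heading 330 -> 240
  REPEAT 3 [
    -- iteration 1/3 --
    FD 12: (11,0) -> (5,-10.392) [heading=240, move]
    BK 12: (5,-10.392) -> (11,0) [heading=240, move]
    -- iteration 2/3 --
    FD 12: (11,0) -> (5,-10.392) [heading=240, move]
    BK 12: (5,-10.392) -> (11,0) [heading=240, move]
    -- iteration 3/3 --
    FD 12: (11,0) -> (5,-10.392) [heading=240, move]
    BK 12: (5,-10.392) -> (11,0) [heading=240, move]
  ]
  -- iteration 3/3 --
  PU: pen up
  LT 30: heading 240 -> 270
  RT 90: heading 270 -> 180
  REPEAT 3 [
    -- iteration 1/3 --
    FD 12: (11,0) -> (-1,0) [heading=180, move]
    BK 12: (-1,0) -> (11,0) [heading=180, move]
    -- iteration 2/3 --
    FD 12: (11,0) -> (-1,0) [heading=180, move]
    BK 12: (-1,0) -> (11,0) [heading=180, move]
    -- iteration 3/3 --
    FD 12: (11,0) -> (-1,0) [heading=180, move]
    BK 12: (-1,0) -> (11,0) [heading=180, move]
  ]
]
FD 8: (11,0) -> (3,0) [heading=180, move]
BK 14: (3,0) -> (17,0) [heading=180, move]
FD 16: (17,0) -> (1,0) [heading=180, move]
Final: pos=(1,0), heading=180, 2 segment(s) drawn
Segments drawn: 2

Answer: 2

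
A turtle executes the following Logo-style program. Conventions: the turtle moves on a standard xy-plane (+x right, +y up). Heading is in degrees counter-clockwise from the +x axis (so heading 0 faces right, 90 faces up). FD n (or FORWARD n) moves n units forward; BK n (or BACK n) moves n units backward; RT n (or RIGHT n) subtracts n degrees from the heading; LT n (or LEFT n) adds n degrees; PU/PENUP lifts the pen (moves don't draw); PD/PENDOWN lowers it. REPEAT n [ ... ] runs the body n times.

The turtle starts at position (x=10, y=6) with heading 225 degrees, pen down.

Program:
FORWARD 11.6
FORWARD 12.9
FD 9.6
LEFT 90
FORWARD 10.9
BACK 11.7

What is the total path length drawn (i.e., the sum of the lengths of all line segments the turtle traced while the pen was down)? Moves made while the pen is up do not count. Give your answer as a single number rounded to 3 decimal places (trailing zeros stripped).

Executing turtle program step by step:
Start: pos=(10,6), heading=225, pen down
FD 11.6: (10,6) -> (1.798,-2.202) [heading=225, draw]
FD 12.9: (1.798,-2.202) -> (-7.324,-11.324) [heading=225, draw]
FD 9.6: (-7.324,-11.324) -> (-14.112,-18.112) [heading=225, draw]
LT 90: heading 225 -> 315
FD 10.9: (-14.112,-18.112) -> (-6.405,-25.82) [heading=315, draw]
BK 11.7: (-6.405,-25.82) -> (-14.678,-17.547) [heading=315, draw]
Final: pos=(-14.678,-17.547), heading=315, 5 segment(s) drawn

Segment lengths:
  seg 1: (10,6) -> (1.798,-2.202), length = 11.6
  seg 2: (1.798,-2.202) -> (-7.324,-11.324), length = 12.9
  seg 3: (-7.324,-11.324) -> (-14.112,-18.112), length = 9.6
  seg 4: (-14.112,-18.112) -> (-6.405,-25.82), length = 10.9
  seg 5: (-6.405,-25.82) -> (-14.678,-17.547), length = 11.7
Total = 56.7

Answer: 56.7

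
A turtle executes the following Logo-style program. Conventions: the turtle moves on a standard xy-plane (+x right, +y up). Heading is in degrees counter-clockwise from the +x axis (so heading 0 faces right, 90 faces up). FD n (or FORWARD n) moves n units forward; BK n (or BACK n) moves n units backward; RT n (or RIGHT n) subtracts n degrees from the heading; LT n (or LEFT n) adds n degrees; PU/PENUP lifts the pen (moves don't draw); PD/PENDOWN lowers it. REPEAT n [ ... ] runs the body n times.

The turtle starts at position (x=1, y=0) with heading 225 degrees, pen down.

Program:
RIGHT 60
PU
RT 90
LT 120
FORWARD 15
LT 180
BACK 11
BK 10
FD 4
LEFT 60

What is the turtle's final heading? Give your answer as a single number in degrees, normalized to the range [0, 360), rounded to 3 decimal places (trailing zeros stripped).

Executing turtle program step by step:
Start: pos=(1,0), heading=225, pen down
RT 60: heading 225 -> 165
PU: pen up
RT 90: heading 165 -> 75
LT 120: heading 75 -> 195
FD 15: (1,0) -> (-13.489,-3.882) [heading=195, move]
LT 180: heading 195 -> 15
BK 11: (-13.489,-3.882) -> (-24.114,-6.729) [heading=15, move]
BK 10: (-24.114,-6.729) -> (-33.773,-9.317) [heading=15, move]
FD 4: (-33.773,-9.317) -> (-29.91,-8.282) [heading=15, move]
LT 60: heading 15 -> 75
Final: pos=(-29.91,-8.282), heading=75, 0 segment(s) drawn

Answer: 75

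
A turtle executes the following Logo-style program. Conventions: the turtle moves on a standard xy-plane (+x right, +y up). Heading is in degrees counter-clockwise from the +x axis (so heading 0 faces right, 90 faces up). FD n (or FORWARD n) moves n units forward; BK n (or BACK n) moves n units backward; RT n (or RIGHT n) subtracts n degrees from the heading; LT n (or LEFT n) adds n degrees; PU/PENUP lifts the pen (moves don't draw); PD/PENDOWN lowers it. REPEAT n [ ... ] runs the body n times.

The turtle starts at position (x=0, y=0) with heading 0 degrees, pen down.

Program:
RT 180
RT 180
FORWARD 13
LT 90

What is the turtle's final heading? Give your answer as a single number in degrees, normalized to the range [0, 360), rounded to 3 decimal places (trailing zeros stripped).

Answer: 90

Derivation:
Executing turtle program step by step:
Start: pos=(0,0), heading=0, pen down
RT 180: heading 0 -> 180
RT 180: heading 180 -> 0
FD 13: (0,0) -> (13,0) [heading=0, draw]
LT 90: heading 0 -> 90
Final: pos=(13,0), heading=90, 1 segment(s) drawn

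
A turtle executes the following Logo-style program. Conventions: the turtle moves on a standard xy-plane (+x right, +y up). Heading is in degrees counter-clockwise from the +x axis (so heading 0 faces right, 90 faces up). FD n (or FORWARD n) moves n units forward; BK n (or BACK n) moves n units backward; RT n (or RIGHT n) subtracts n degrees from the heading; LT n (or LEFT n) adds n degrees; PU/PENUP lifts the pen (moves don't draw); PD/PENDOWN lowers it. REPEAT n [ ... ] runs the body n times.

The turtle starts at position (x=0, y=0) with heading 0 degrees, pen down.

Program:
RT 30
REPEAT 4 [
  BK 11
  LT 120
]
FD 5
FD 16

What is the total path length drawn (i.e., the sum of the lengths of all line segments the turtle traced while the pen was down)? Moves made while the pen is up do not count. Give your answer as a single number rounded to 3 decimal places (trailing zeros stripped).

Answer: 65

Derivation:
Executing turtle program step by step:
Start: pos=(0,0), heading=0, pen down
RT 30: heading 0 -> 330
REPEAT 4 [
  -- iteration 1/4 --
  BK 11: (0,0) -> (-9.526,5.5) [heading=330, draw]
  LT 120: heading 330 -> 90
  -- iteration 2/4 --
  BK 11: (-9.526,5.5) -> (-9.526,-5.5) [heading=90, draw]
  LT 120: heading 90 -> 210
  -- iteration 3/4 --
  BK 11: (-9.526,-5.5) -> (0,0) [heading=210, draw]
  LT 120: heading 210 -> 330
  -- iteration 4/4 --
  BK 11: (0,0) -> (-9.526,5.5) [heading=330, draw]
  LT 120: heading 330 -> 90
]
FD 5: (-9.526,5.5) -> (-9.526,10.5) [heading=90, draw]
FD 16: (-9.526,10.5) -> (-9.526,26.5) [heading=90, draw]
Final: pos=(-9.526,26.5), heading=90, 6 segment(s) drawn

Segment lengths:
  seg 1: (0,0) -> (-9.526,5.5), length = 11
  seg 2: (-9.526,5.5) -> (-9.526,-5.5), length = 11
  seg 3: (-9.526,-5.5) -> (0,0), length = 11
  seg 4: (0,0) -> (-9.526,5.5), length = 11
  seg 5: (-9.526,5.5) -> (-9.526,10.5), length = 5
  seg 6: (-9.526,10.5) -> (-9.526,26.5), length = 16
Total = 65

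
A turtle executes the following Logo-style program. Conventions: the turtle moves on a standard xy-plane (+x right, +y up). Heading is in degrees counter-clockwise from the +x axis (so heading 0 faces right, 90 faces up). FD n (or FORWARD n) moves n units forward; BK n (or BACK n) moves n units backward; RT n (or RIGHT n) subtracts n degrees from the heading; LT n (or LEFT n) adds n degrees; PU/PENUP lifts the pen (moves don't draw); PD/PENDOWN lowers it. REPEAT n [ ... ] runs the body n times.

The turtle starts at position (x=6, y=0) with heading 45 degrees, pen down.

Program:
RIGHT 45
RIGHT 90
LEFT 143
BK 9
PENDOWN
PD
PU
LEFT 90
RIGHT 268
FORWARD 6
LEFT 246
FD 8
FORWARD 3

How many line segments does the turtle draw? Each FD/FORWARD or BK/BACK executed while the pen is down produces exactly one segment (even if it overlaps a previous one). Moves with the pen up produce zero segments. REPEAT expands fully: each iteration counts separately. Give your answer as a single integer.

Answer: 1

Derivation:
Executing turtle program step by step:
Start: pos=(6,0), heading=45, pen down
RT 45: heading 45 -> 0
RT 90: heading 0 -> 270
LT 143: heading 270 -> 53
BK 9: (6,0) -> (0.584,-7.188) [heading=53, draw]
PD: pen down
PD: pen down
PU: pen up
LT 90: heading 53 -> 143
RT 268: heading 143 -> 235
FD 6: (0.584,-7.188) -> (-2.858,-12.103) [heading=235, move]
LT 246: heading 235 -> 121
FD 8: (-2.858,-12.103) -> (-6.978,-5.245) [heading=121, move]
FD 3: (-6.978,-5.245) -> (-8.523,-2.674) [heading=121, move]
Final: pos=(-8.523,-2.674), heading=121, 1 segment(s) drawn
Segments drawn: 1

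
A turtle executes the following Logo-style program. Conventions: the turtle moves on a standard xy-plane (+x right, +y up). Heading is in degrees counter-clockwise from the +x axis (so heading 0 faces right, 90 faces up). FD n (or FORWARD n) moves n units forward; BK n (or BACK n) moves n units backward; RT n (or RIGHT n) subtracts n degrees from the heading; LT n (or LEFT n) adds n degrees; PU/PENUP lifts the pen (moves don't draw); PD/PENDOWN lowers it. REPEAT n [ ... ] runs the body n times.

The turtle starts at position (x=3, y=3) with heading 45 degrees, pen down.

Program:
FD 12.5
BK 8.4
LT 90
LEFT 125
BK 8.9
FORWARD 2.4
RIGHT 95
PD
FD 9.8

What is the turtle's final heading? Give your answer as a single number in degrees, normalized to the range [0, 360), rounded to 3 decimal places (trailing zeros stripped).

Executing turtle program step by step:
Start: pos=(3,3), heading=45, pen down
FD 12.5: (3,3) -> (11.839,11.839) [heading=45, draw]
BK 8.4: (11.839,11.839) -> (5.899,5.899) [heading=45, draw]
LT 90: heading 45 -> 135
LT 125: heading 135 -> 260
BK 8.9: (5.899,5.899) -> (7.445,14.664) [heading=260, draw]
FD 2.4: (7.445,14.664) -> (7.028,12.3) [heading=260, draw]
RT 95: heading 260 -> 165
PD: pen down
FD 9.8: (7.028,12.3) -> (-2.438,14.837) [heading=165, draw]
Final: pos=(-2.438,14.837), heading=165, 5 segment(s) drawn

Answer: 165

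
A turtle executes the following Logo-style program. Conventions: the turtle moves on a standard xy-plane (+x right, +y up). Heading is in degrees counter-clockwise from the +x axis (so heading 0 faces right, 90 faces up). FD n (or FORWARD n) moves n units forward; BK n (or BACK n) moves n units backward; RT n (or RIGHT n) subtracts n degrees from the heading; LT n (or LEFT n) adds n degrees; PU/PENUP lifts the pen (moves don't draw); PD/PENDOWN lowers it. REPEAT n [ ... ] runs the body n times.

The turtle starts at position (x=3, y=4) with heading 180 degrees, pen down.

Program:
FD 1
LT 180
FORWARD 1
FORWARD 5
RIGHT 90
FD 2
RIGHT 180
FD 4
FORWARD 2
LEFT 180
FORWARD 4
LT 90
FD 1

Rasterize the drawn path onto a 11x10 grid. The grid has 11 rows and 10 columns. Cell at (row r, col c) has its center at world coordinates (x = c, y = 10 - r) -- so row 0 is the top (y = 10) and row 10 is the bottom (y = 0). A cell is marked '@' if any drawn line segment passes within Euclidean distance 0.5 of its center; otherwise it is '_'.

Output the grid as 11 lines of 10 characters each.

Answer: __________
__________
________@_
________@_
________@_
________@_
__@@@@@@@@
________@_
________@_
__________
__________

Derivation:
Segment 0: (3,4) -> (2,4)
Segment 1: (2,4) -> (3,4)
Segment 2: (3,4) -> (8,4)
Segment 3: (8,4) -> (8,2)
Segment 4: (8,2) -> (8,6)
Segment 5: (8,6) -> (8,8)
Segment 6: (8,8) -> (8,4)
Segment 7: (8,4) -> (9,4)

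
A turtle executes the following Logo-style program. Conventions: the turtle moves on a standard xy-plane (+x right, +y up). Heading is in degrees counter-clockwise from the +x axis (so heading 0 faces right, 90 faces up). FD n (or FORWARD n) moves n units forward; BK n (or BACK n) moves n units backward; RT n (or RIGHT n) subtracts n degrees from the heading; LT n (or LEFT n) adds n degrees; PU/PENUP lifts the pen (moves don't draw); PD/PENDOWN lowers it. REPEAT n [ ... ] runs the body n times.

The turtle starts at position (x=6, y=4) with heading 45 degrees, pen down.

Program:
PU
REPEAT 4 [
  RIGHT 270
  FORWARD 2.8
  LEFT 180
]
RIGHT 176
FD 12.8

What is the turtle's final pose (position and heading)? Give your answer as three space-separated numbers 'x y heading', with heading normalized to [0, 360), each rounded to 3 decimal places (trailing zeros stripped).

Executing turtle program step by step:
Start: pos=(6,4), heading=45, pen down
PU: pen up
REPEAT 4 [
  -- iteration 1/4 --
  RT 270: heading 45 -> 135
  FD 2.8: (6,4) -> (4.02,5.98) [heading=135, move]
  LT 180: heading 135 -> 315
  -- iteration 2/4 --
  RT 270: heading 315 -> 45
  FD 2.8: (4.02,5.98) -> (6,7.96) [heading=45, move]
  LT 180: heading 45 -> 225
  -- iteration 3/4 --
  RT 270: heading 225 -> 315
  FD 2.8: (6,7.96) -> (7.98,5.98) [heading=315, move]
  LT 180: heading 315 -> 135
  -- iteration 4/4 --
  RT 270: heading 135 -> 225
  FD 2.8: (7.98,5.98) -> (6,4) [heading=225, move]
  LT 180: heading 225 -> 45
]
RT 176: heading 45 -> 229
FD 12.8: (6,4) -> (-2.398,-5.66) [heading=229, move]
Final: pos=(-2.398,-5.66), heading=229, 0 segment(s) drawn

Answer: -2.398 -5.66 229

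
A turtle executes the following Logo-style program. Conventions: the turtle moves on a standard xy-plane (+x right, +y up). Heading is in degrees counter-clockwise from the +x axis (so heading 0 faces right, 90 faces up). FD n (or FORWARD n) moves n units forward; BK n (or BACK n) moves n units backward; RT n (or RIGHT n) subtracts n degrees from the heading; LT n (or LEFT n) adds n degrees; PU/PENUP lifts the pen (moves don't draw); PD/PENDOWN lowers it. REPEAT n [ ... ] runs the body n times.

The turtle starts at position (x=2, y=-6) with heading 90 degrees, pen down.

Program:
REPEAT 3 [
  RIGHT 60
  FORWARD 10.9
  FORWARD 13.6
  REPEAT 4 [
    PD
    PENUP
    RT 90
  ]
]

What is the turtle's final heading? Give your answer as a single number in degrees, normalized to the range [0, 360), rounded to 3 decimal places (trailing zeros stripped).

Executing turtle program step by step:
Start: pos=(2,-6), heading=90, pen down
REPEAT 3 [
  -- iteration 1/3 --
  RT 60: heading 90 -> 30
  FD 10.9: (2,-6) -> (11.44,-0.55) [heading=30, draw]
  FD 13.6: (11.44,-0.55) -> (23.218,6.25) [heading=30, draw]
  REPEAT 4 [
    -- iteration 1/4 --
    PD: pen down
    PU: pen up
    RT 90: heading 30 -> 300
    -- iteration 2/4 --
    PD: pen down
    PU: pen up
    RT 90: heading 300 -> 210
    -- iteration 3/4 --
    PD: pen down
    PU: pen up
    RT 90: heading 210 -> 120
    -- iteration 4/4 --
    PD: pen down
    PU: pen up
    RT 90: heading 120 -> 30
  ]
  -- iteration 2/3 --
  RT 60: heading 30 -> 330
  FD 10.9: (23.218,6.25) -> (32.657,0.8) [heading=330, move]
  FD 13.6: (32.657,0.8) -> (44.435,-6) [heading=330, move]
  REPEAT 4 [
    -- iteration 1/4 --
    PD: pen down
    PU: pen up
    RT 90: heading 330 -> 240
    -- iteration 2/4 --
    PD: pen down
    PU: pen up
    RT 90: heading 240 -> 150
    -- iteration 3/4 --
    PD: pen down
    PU: pen up
    RT 90: heading 150 -> 60
    -- iteration 4/4 --
    PD: pen down
    PU: pen up
    RT 90: heading 60 -> 330
  ]
  -- iteration 3/3 --
  RT 60: heading 330 -> 270
  FD 10.9: (44.435,-6) -> (44.435,-16.9) [heading=270, move]
  FD 13.6: (44.435,-16.9) -> (44.435,-30.5) [heading=270, move]
  REPEAT 4 [
    -- iteration 1/4 --
    PD: pen down
    PU: pen up
    RT 90: heading 270 -> 180
    -- iteration 2/4 --
    PD: pen down
    PU: pen up
    RT 90: heading 180 -> 90
    -- iteration 3/4 --
    PD: pen down
    PU: pen up
    RT 90: heading 90 -> 0
    -- iteration 4/4 --
    PD: pen down
    PU: pen up
    RT 90: heading 0 -> 270
  ]
]
Final: pos=(44.435,-30.5), heading=270, 2 segment(s) drawn

Answer: 270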